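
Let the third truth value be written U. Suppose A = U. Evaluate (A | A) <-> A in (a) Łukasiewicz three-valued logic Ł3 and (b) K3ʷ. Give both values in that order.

In Łukasiewicz three-valued logic Ł3: A | A = U | U = U
(A | A) <-> A = U <-> U = True  [1 − |½−½|]
In K3ʷ: A | A = U | U = U
(A | A) <-> A = U <-> U = U
They differ because Łukasiewicz three-valued logic Ł3 and K3ʷ treat U differently under the binary connectives.

True; U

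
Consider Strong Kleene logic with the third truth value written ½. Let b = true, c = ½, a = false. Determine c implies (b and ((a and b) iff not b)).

true

a and b = false and true = false
not b = not true = false
(a and b) iff not b = false iff false = true
b and ((a and b) iff not b) = true and true = true
c implies (b and ((a and b) iff not b)) = ½ implies true = true  [not ½ or true]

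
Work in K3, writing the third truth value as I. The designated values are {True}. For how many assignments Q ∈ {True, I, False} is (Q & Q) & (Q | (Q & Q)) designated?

Q=True: True ✓
Q=I: I ·
Q=False: False ·

1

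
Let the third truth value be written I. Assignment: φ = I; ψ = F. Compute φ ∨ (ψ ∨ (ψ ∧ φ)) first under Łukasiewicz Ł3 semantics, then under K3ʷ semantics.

In Łukasiewicz Ł3: ψ ∧ φ = F ∧ I = F
ψ ∨ (ψ ∧ φ) = F ∨ F = F
φ ∨ (ψ ∨ (ψ ∧ φ)) = I ∨ F = I
In K3ʷ: ψ ∧ φ = F ∧ I = I
ψ ∨ (ψ ∧ φ) = F ∨ I = I
φ ∨ (ψ ∨ (ψ ∧ φ)) = I ∨ I = I

I; I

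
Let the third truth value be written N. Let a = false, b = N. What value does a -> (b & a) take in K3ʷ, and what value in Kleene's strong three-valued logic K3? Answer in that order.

In K3ʷ: b & a = N & false = N
a -> (b & a) = false -> N = N  [any arg is the third value ⇒ result is the third value]
In Kleene's strong three-valued logic K3: b & a = N & false = false
a -> (b & a) = false -> false = true
They differ because K3ʷ and Kleene's strong three-valued logic K3 treat N differently under the binary connectives.

N; true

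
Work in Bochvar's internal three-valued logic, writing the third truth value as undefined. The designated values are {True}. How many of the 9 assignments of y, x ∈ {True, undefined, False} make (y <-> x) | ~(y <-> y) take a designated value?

Designated under: (y=True, x=True); (y=False, x=False).

2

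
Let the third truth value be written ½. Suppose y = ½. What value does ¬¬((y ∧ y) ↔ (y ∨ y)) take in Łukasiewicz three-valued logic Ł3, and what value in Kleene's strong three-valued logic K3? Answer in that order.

True; ½

In Łukasiewicz three-valued logic Ł3: y ∧ y = ½ ∧ ½ = ½
y ∨ y = ½ ∨ ½ = ½
(y ∧ y) ↔ (y ∨ y) = ½ ↔ ½ = True  [1 − |½−½|]
¬((y ∧ y) ↔ (y ∨ y)) = ¬True = False
¬¬((y ∧ y) ↔ (y ∨ y)) = ¬False = True
In Kleene's strong three-valued logic K3: y ∧ y = ½ ∧ ½ = ½
y ∨ y = ½ ∨ ½ = ½
(y ∧ y) ↔ (y ∨ y) = ½ ↔ ½ = ½
¬((y ∧ y) ↔ (y ∨ y)) = ¬½ = ½
¬¬((y ∧ y) ↔ (y ∨ y)) = ¬½ = ½
They differ because Łukasiewicz three-valued logic Ł3 and Kleene's strong three-valued logic K3 treat ½ differently under implication.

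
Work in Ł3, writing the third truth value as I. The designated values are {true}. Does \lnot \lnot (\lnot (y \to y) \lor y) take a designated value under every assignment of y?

Countermodel: y=I gives I, which is not designated.

No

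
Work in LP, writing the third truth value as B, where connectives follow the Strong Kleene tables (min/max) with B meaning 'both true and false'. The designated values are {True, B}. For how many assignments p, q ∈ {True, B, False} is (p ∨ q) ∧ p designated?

6

Of the 9 assignments, 6 give a value in {True, B}.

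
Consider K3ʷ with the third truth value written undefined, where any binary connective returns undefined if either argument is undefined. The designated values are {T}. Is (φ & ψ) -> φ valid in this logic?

No

Countermodel: φ=T, ψ=undefined gives undefined, which is not designated.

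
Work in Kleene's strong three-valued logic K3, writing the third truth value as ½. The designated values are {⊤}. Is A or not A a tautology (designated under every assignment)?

No

Countermodel: A=½ gives ½, which is not designated.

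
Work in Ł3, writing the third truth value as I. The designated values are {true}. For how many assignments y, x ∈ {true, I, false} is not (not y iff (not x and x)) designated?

Designated under: (y=false, x=true); (y=false, x=false).

2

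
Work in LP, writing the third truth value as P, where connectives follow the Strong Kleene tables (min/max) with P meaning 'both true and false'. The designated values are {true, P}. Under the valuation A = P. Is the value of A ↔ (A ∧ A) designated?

A ∧ A = P ∧ P = P
A ↔ (A ∧ A) = P ↔ P = P
P ∈ {true, P}.

Yes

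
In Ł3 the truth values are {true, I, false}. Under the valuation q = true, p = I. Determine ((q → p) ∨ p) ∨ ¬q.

q → p = true → I = I  [min(1, 1−1+½)]
(q → p) ∨ p = I ∨ I = I
¬q = ¬true = false
((q → p) ∨ p) ∨ ¬q = I ∨ false = I

I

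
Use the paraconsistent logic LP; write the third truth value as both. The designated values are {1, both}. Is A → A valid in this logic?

Every assignment of A over {1, both, 0} gives a value in {1, both}.
In particular, with A=both: A → A = both.

Yes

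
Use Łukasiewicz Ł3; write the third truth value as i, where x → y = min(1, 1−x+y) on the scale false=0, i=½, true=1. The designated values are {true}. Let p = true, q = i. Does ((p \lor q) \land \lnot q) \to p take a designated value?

p \lor q = true \lor i = true
\lnot q = \lnot i = i
(p \lor q) \land \lnot q = true \land i = i
((p \lor q) \land \lnot q) \to p = i \to true = true
true ∈ {true}.

Yes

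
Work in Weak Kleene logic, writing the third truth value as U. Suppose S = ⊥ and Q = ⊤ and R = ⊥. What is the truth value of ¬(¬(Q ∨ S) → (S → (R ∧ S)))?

⊥

Q ∨ S = ⊤ ∨ ⊥ = ⊤
¬(Q ∨ S) = ¬⊤ = ⊥
R ∧ S = ⊥ ∧ ⊥ = ⊥
S → (R ∧ S) = ⊥ → ⊥ = ⊤
¬(Q ∨ S) → (S → (R ∧ S)) = ⊥ → ⊤ = ⊤
¬(¬(Q ∨ S) → (S → (R ∧ S))) = ¬⊤ = ⊥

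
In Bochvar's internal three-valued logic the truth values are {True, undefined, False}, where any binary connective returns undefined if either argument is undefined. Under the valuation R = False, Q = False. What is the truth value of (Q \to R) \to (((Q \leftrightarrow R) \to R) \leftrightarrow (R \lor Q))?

True

Q \to R = False \to False = True
Q \leftrightarrow R = False \leftrightarrow False = True
(Q \leftrightarrow R) \to R = True \to False = False
R \lor Q = False \lor False = False
((Q \leftrightarrow R) \to R) \leftrightarrow (R \lor Q) = False \leftrightarrow False = True
(Q \to R) \to (((Q \leftrightarrow R) \to R) \leftrightarrow (R \lor Q)) = True \to True = True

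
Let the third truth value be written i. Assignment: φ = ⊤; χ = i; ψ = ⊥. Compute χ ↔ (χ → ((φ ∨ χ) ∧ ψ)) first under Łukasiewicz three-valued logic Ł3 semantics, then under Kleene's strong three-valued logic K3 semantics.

⊤; i

In Łukasiewicz three-valued logic Ł3: φ ∨ χ = ⊤ ∨ i = ⊤
(φ ∨ χ) ∧ ψ = ⊤ ∧ ⊥ = ⊥
χ → ((φ ∨ χ) ∧ ψ) = i → ⊥ = i  [min(1, 1−½+0)]
χ ↔ (χ → ((φ ∨ χ) ∧ ψ)) = i ↔ i = ⊤
In Kleene's strong three-valued logic K3: φ ∨ χ = ⊤ ∨ i = ⊤
(φ ∨ χ) ∧ ψ = ⊤ ∧ ⊥ = ⊥
χ → ((φ ∨ χ) ∧ ψ) = i → ⊥ = i  [¬i ∨ ⊥]
χ ↔ (χ → ((φ ∨ χ) ∧ ψ)) = i ↔ i = i
They differ because Łukasiewicz three-valued logic Ł3 and Kleene's strong three-valued logic K3 treat i differently under implication.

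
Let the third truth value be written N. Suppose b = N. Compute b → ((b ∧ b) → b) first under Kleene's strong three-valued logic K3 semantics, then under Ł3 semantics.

In Kleene's strong three-valued logic K3: b ∧ b = N ∧ N = N
(b ∧ b) → b = N → N = N  [¬N ∨ N]
b → ((b ∧ b) → b) = N → N = N
In Ł3: b ∧ b = N ∧ N = N
(b ∧ b) → b = N → N = 1  [min(1, 1−½+½)]
b → ((b ∧ b) → b) = N → 1 = 1
They differ because Kleene's strong three-valued logic K3 and Ł3 treat N differently under implication.

N; 1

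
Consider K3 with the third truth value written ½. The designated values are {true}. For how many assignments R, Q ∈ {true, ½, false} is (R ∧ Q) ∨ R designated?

3

Designated under: (R=true, Q=true); (R=true, Q=½); (R=true, Q=false).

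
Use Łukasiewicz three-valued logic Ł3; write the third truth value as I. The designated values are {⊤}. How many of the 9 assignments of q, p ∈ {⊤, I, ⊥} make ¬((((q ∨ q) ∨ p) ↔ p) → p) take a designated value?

1

Designated under: (q=⊥, p=⊥).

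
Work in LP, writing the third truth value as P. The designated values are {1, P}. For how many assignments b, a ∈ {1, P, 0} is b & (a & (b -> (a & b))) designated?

Designated under: (b=1, a=1); (b=1, a=P); (b=P, a=1); (b=P, a=P).

4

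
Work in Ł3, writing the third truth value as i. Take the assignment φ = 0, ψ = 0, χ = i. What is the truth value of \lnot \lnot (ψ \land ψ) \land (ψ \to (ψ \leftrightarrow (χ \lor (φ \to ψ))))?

0

ψ \land ψ = 0 \land 0 = 0
\lnot (ψ \land ψ) = \lnot 0 = 1
\lnot \lnot (ψ \land ψ) = \lnot 1 = 0
φ \to ψ = 0 \to 0 = 1
χ \lor (φ \to ψ) = i \lor 1 = 1
ψ \leftrightarrow (χ \lor (φ \to ψ)) = 0 \leftrightarrow 1 = 0
ψ \to (ψ \leftrightarrow (χ \lor (φ \to ψ))) = 0 \to 0 = 1
\lnot \lnot (ψ \land ψ) \land (ψ \to (ψ \leftrightarrow (χ \lor (φ \to ψ)))) = 0 \land 1 = 0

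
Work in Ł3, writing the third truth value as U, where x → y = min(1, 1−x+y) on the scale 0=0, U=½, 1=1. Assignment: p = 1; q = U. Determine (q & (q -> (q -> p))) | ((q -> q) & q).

U

q -> p = U -> 1 = 1  [min(1, 1−½+1)]
q -> (q -> p) = U -> 1 = 1
q & (q -> (q -> p)) = U & 1 = U
q -> q = U -> U = 1
(q -> q) & q = 1 & U = U
(q & (q -> (q -> p))) | ((q -> q) & q) = U | U = U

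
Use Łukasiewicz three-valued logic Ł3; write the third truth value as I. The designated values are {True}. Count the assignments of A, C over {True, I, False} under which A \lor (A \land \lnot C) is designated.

3

Designated under: (A=True, C=True); (A=True, C=I); (A=True, C=False).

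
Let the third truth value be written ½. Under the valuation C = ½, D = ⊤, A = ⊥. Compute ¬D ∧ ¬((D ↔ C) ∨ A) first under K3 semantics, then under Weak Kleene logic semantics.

In K3: ¬D = ¬⊤ = ⊥
D ↔ C = ⊤ ↔ ½ = ½
(D ↔ C) ∨ A = ½ ∨ ⊥ = ½
¬((D ↔ C) ∨ A) = ¬½ = ½
¬D ∧ ¬((D ↔ C) ∨ A) = ⊥ ∧ ½ = ⊥
In Weak Kleene logic: ¬D = ¬⊤ = ⊥
D ↔ C = ⊤ ↔ ½ = ½
(D ↔ C) ∨ A = ½ ∨ ⊥ = ½
¬((D ↔ C) ∨ A) = ¬½ = ½
¬D ∧ ¬((D ↔ C) ∨ A) = ⊥ ∧ ½ = ½
They differ because K3 and Weak Kleene logic treat ½ differently under the binary connectives.

⊥; ½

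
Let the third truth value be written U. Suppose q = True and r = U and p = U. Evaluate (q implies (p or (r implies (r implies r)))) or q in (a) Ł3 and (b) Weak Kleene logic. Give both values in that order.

In Ł3: r implies r = U implies U = True  [min(1, 1−½+½)]
r implies (r implies r) = U implies True = True
p or (r implies (r implies r)) = U or True = True
q implies (p or (r implies (r implies r))) = True implies True = True
(q implies (p or (r implies (r implies r)))) or q = True or True = True
In Weak Kleene logic: r implies r = U implies U = U  [any arg is the third value ⇒ result is the third value]
r implies (r implies r) = U implies U = U
p or (r implies (r implies r)) = U or U = U
q implies (p or (r implies (r implies r))) = True implies U = U
(q implies (p or (r implies (r implies r)))) or q = U or True = U
They differ because Ł3 and Weak Kleene logic treat U differently under the binary connectives.

True; U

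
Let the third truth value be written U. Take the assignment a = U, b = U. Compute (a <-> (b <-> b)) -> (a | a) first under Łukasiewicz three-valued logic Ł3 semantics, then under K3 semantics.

In Łukasiewicz three-valued logic Ł3: b <-> b = U <-> U = T  [1 − |½−½|]
a <-> (b <-> b) = U <-> T = U
a | a = U | U = U
(a <-> (b <-> b)) -> (a | a) = U -> U = T
In K3: b <-> b = U <-> U = U
a <-> (b <-> b) = U <-> U = U
a | a = U | U = U
(a <-> (b <-> b)) -> (a | a) = U -> U = U  [~U | U]
They differ because Łukasiewicz three-valued logic Ł3 and K3 treat U differently under implication.

T; U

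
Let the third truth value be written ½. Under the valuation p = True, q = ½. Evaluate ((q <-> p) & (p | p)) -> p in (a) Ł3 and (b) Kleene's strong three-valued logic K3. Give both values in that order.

In Ł3: q <-> p = ½ <-> True = ½  [1 − |½−1|]
p | p = True | True = True
(q <-> p) & (p | p) = ½ & True = ½
((q <-> p) & (p | p)) -> p = ½ -> True = True
In Kleene's strong three-valued logic K3: q <-> p = ½ <-> True = ½
p | p = True | True = True
(q <-> p) & (p | p) = ½ & True = ½
((q <-> p) & (p | p)) -> p = ½ -> True = True  [~½ | True]

True; True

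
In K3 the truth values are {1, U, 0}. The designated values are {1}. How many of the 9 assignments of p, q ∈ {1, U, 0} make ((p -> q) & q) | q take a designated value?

3

Designated under: (p=1, q=1); (p=U, q=1); (p=0, q=1).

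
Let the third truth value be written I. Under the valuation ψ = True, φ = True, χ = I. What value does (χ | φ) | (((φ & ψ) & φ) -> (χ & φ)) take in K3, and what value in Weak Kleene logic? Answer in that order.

In K3: χ | φ = I | True = True
φ & ψ = True & True = True
(φ & ψ) & φ = True & True = True
χ & φ = I & True = I
((φ & ψ) & φ) -> (χ & φ) = True -> I = I
(χ | φ) | (((φ & ψ) & φ) -> (χ & φ)) = True | I = True
In Weak Kleene logic: χ | φ = I | True = I
φ & ψ = True & True = True
(φ & ψ) & φ = True & True = True
χ & φ = I & True = I
((φ & ψ) & φ) -> (χ & φ) = True -> I = I  [any arg is the third value ⇒ result is the third value]
(χ | φ) | (((φ & ψ) & φ) -> (χ & φ)) = I | I = I
They differ because K3 and Weak Kleene logic treat I differently under the binary connectives.

True; I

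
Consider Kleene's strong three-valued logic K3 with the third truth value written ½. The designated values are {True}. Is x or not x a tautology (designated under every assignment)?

Countermodel: x=½ gives ½, which is not designated.

No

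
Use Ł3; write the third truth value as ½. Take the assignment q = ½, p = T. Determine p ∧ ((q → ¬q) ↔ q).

½

¬q = ¬½ = ½
q → ¬q = ½ → ½ = T  [min(1, 1−½+½)]
(q → ¬q) ↔ q = T ↔ ½ = ½
p ∧ ((q → ¬q) ↔ q) = T ∧ ½ = ½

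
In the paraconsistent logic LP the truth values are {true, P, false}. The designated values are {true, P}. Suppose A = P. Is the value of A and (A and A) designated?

A and A = P and P = P
A and (A and A) = P and P = P
P ∈ {true, P}.

Yes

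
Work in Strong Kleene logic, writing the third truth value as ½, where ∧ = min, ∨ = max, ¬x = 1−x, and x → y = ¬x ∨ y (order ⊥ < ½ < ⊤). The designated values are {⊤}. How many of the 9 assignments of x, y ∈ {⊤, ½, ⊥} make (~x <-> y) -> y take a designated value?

Designated under: (x=⊤, y=⊤); (x=½, y=⊤); (x=⊥, y=⊤); (x=⊥, y=⊥).

4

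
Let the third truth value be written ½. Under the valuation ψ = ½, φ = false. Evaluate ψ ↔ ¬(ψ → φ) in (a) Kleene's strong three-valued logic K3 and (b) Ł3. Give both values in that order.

½; true

In Kleene's strong three-valued logic K3: ψ → φ = ½ → false = ½  [¬½ ∨ false]
¬(ψ → φ) = ¬½ = ½
ψ ↔ ¬(ψ → φ) = ½ ↔ ½ = ½
In Ł3: ψ → φ = ½ → false = ½  [min(1, 1−½+0)]
¬(ψ → φ) = ¬½ = ½
ψ ↔ ¬(ψ → φ) = ½ ↔ ½ = true
They differ because Kleene's strong three-valued logic K3 and Ł3 treat ½ differently under implication.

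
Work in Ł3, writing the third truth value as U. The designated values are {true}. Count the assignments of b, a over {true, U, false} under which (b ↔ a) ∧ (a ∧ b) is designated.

1

Designated under: (b=true, a=true).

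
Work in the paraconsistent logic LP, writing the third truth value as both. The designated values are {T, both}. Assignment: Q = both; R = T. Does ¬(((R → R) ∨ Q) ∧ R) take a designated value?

R → R = T → T = T
(R → R) ∨ Q = T ∨ both = T
((R → R) ∨ Q) ∧ R = T ∧ T = T
¬(((R → R) ∨ Q) ∧ R) = ¬T = F
F ∉ {T, both}.

No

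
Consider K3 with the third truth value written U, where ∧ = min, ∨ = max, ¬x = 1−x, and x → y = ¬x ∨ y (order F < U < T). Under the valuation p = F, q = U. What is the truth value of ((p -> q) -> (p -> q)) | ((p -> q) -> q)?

T

p -> q = F -> U = T
p -> q = F -> U = T
(p -> q) -> (p -> q) = T -> T = T
p -> q = F -> U = T
(p -> q) -> q = T -> U = U
((p -> q) -> (p -> q)) | ((p -> q) -> q) = T | U = T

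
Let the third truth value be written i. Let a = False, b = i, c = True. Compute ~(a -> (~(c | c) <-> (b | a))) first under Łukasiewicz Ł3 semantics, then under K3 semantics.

False; False

In Łukasiewicz Ł3: c | c = True | True = True
~(c | c) = ~True = False
b | a = i | False = i
~(c | c) <-> (b | a) = False <-> i = i  [1 − |0−½|]
a -> (~(c | c) <-> (b | a)) = False -> i = True
~(a -> (~(c | c) <-> (b | a))) = ~True = False
In K3: c | c = True | True = True
~(c | c) = ~True = False
b | a = i | False = i
~(c | c) <-> (b | a) = False <-> i = i
a -> (~(c | c) <-> (b | a)) = False -> i = True  [~False | i]
~(a -> (~(c | c) <-> (b | a))) = ~True = False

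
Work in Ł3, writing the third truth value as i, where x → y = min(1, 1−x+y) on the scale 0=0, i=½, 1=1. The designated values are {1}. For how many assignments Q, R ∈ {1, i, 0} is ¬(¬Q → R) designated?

Designated under: (Q=0, R=0).

1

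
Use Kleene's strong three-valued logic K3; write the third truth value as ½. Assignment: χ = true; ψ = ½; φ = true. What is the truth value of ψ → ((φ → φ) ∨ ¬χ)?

φ → φ = true → true = true
¬χ = ¬true = false
(φ → φ) ∨ ¬χ = true ∨ false = true
ψ → ((φ → φ) ∨ ¬χ) = ½ → true = true

true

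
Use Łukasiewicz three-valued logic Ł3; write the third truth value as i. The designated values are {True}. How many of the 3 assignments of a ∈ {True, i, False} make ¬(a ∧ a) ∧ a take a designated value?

0

a=True: False ·
a=i: i ·
a=False: False ·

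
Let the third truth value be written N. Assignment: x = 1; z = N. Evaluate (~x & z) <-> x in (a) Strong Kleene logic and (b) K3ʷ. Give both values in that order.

In Strong Kleene logic: ~x = ~1 = 0
~x & z = 0 & N = 0
(~x & z) <-> x = 0 <-> 1 = 0
In K3ʷ: ~x = ~1 = 0
~x & z = 0 & N = N
(~x & z) <-> x = N <-> 1 = N
They differ because Strong Kleene logic and K3ʷ treat N differently under the binary connectives.

0; N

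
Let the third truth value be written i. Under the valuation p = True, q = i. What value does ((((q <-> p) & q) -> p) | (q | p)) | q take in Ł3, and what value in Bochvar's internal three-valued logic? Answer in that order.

True; i

In Ł3: q <-> p = i <-> True = i  [1 − |½−1|]
(q <-> p) & q = i & i = i
((q <-> p) & q) -> p = i -> True = True
q | p = i | True = True
(((q <-> p) & q) -> p) | (q | p) = True | True = True
((((q <-> p) & q) -> p) | (q | p)) | q = True | i = True
In Bochvar's internal three-valued logic: q <-> p = i <-> True = i
(q <-> p) & q = i & i = i
((q <-> p) & q) -> p = i -> True = i
q | p = i | True = i
(((q <-> p) & q) -> p) | (q | p) = i | i = i
((((q <-> p) & q) -> p) | (q | p)) | q = i | i = i
They differ because Ł3 and Bochvar's internal three-valued logic treat i differently under the binary connectives.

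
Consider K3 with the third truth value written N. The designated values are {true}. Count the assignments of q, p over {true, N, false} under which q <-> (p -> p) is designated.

2

Designated under: (q=true, p=true); (q=true, p=false).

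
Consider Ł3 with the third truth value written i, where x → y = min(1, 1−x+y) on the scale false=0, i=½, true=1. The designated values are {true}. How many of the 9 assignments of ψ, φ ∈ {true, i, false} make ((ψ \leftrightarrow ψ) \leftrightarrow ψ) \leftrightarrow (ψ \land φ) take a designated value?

6

Of the 9 assignments, 6 give a value in {true}.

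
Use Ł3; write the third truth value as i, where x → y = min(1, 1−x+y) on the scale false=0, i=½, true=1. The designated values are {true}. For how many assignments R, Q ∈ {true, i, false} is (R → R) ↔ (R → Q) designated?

Of the 9 assignments, 6 give a value in {true}.

6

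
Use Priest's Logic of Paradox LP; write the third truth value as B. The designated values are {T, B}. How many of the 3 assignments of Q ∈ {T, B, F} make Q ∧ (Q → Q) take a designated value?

2

Q=T: T ✓
Q=B: B ✓
Q=F: F ·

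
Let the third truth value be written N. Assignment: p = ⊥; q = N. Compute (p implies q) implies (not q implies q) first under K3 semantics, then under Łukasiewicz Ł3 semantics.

In K3: p implies q = ⊥ implies N = ⊤
not q = not N = N
not q implies q = N implies N = N
(p implies q) implies (not q implies q) = ⊤ implies N = N
In Łukasiewicz Ł3: p implies q = ⊥ implies N = ⊤  [min(1, 1−0+½)]
not q = not N = N
not q implies q = N implies N = ⊤
(p implies q) implies (not q implies q) = ⊤ implies ⊤ = ⊤
They differ because K3 and Łukasiewicz Ł3 treat N differently under implication.

N; ⊤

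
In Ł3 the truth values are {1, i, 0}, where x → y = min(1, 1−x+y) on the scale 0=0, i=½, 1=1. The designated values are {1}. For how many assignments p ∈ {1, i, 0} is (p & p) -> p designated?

3

p=1: 1 ✓
p=i: 1 ✓
p=0: 1 ✓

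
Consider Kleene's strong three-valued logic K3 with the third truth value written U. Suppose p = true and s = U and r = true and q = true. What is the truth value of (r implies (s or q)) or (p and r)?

s or q = U or true = true
r implies (s or q) = true implies true = true
p and r = true and true = true
(r implies (s or q)) or (p and r) = true or true = true

true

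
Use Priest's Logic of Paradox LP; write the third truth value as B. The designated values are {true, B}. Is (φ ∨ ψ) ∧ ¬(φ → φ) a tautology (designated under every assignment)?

No

Countermodel: φ=true, ψ=true gives false, which is not designated.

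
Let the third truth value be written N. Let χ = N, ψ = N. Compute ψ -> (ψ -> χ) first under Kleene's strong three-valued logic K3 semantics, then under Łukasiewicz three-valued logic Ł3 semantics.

In Kleene's strong three-valued logic K3: ψ -> χ = N -> N = N  [~N | N]
ψ -> (ψ -> χ) = N -> N = N
In Łukasiewicz three-valued logic Ł3: ψ -> χ = N -> N = ⊤  [min(1, 1−½+½)]
ψ -> (ψ -> χ) = N -> ⊤ = ⊤
They differ because Kleene's strong three-valued logic K3 and Łukasiewicz three-valued logic Ł3 treat N differently under implication.

N; ⊤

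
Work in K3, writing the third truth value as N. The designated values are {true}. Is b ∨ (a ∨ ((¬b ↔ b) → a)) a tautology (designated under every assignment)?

No

Countermodel: b=N, a=N gives N, which is not designated.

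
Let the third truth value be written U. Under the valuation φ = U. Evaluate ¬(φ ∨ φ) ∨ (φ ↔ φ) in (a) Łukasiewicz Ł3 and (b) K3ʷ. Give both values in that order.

⊤; U

In Łukasiewicz Ł3: φ ∨ φ = U ∨ U = U
¬(φ ∨ φ) = ¬U = U
φ ↔ φ = U ↔ U = ⊤
¬(φ ∨ φ) ∨ (φ ↔ φ) = U ∨ ⊤ = ⊤
In K3ʷ: φ ∨ φ = U ∨ U = U
¬(φ ∨ φ) = ¬U = U
φ ↔ φ = U ↔ U = U
¬(φ ∨ φ) ∨ (φ ↔ φ) = U ∨ U = U
They differ because Łukasiewicz Ł3 and K3ʷ treat U differently under the binary connectives.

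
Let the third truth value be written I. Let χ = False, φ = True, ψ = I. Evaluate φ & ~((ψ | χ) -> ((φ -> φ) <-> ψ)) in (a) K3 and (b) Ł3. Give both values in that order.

In K3: ψ | χ = I | False = I
φ -> φ = True -> True = True
(φ -> φ) <-> ψ = True <-> I = I
(ψ | χ) -> ((φ -> φ) <-> ψ) = I -> I = I
~((ψ | χ) -> ((φ -> φ) <-> ψ)) = ~I = I
φ & ~((ψ | χ) -> ((φ -> φ) <-> ψ)) = True & I = I
In Ł3: ψ | χ = I | False = I
φ -> φ = True -> True = True
(φ -> φ) <-> ψ = True <-> I = I  [1 − |1−½|]
(ψ | χ) -> ((φ -> φ) <-> ψ) = I -> I = True
~((ψ | χ) -> ((φ -> φ) <-> ψ)) = ~True = False
φ & ~((ψ | χ) -> ((φ -> φ) <-> ψ)) = True & False = False
They differ because K3 and Ł3 treat I differently under implication.

I; False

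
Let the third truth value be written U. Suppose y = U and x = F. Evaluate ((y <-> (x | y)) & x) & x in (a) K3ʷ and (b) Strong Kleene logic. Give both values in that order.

U; F

In K3ʷ: x | y = F | U = U
y <-> (x | y) = U <-> U = U
(y <-> (x | y)) & x = U & F = U
((y <-> (x | y)) & x) & x = U & F = U
In Strong Kleene logic: x | y = F | U = U
y <-> (x | y) = U <-> U = U
(y <-> (x | y)) & x = U & F = F
((y <-> (x | y)) & x) & x = F & F = F
They differ because K3ʷ and Strong Kleene logic treat U differently under the binary connectives.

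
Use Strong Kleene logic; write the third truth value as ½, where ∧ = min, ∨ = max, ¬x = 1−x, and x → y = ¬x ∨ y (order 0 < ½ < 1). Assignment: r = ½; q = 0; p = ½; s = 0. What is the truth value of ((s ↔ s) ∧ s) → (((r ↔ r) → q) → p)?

s ↔ s = 0 ↔ 0 = 1
(s ↔ s) ∧ s = 1 ∧ 0 = 0
r ↔ r = ½ ↔ ½ = ½
(r ↔ r) → q = ½ → 0 = ½  [¬½ ∨ 0]
((r ↔ r) → q) → p = ½ → ½ = ½
((s ↔ s) ∧ s) → (((r ↔ r) → q) → p) = 0 → ½ = 1

1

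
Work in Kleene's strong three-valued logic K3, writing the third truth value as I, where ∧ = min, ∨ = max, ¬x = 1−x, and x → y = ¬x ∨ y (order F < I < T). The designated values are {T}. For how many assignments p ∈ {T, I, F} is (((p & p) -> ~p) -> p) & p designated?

p=T: T ✓
p=I: I ·
p=F: F ·

1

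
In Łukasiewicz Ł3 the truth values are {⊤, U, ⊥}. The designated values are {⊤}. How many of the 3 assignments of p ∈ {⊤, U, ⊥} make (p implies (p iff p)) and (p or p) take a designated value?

1

p=⊤: ⊤ ✓
p=U: U ·
p=⊥: ⊥ ·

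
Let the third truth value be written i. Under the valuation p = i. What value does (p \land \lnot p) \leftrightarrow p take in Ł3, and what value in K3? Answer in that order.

In Ł3: \lnot p = \lnot i = i
p \land \lnot p = i \land i = i
(p \land \lnot p) \leftrightarrow p = i \leftrightarrow i = T  [1 − |½−½|]
In K3: \lnot p = \lnot i = i
p \land \lnot p = i \land i = i
(p \land \lnot p) \leftrightarrow p = i \leftrightarrow i = i
They differ because Ł3 and K3 treat i differently under implication.

T; i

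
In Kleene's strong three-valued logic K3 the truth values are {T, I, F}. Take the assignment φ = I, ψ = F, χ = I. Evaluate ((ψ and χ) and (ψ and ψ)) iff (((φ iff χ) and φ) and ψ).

ψ and χ = F and I = F
ψ and ψ = F and F = F
(ψ and χ) and (ψ and ψ) = F and F = F
φ iff χ = I iff I = I
(φ iff χ) and φ = I and I = I
((φ iff χ) and φ) and ψ = I and F = F
((ψ and χ) and (ψ and ψ)) iff (((φ iff χ) and φ) and ψ) = F iff F = T

T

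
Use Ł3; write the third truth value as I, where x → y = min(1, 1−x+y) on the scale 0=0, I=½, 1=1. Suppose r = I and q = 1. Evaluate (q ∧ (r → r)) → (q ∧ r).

I

r → r = I → I = 1
q ∧ (r → r) = 1 ∧ 1 = 1
q ∧ r = 1 ∧ I = I
(q ∧ (r → r)) → (q ∧ r) = 1 → I = I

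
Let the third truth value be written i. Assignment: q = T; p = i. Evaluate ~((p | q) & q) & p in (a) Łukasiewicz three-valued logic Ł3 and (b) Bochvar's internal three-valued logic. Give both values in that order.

In Łukasiewicz three-valued logic Ł3: p | q = i | T = T
(p | q) & q = T & T = T
~((p | q) & q) = ~T = F
~((p | q) & q) & p = F & i = F
In Bochvar's internal three-valued logic: p | q = i | T = i
(p | q) & q = i & T = i
~((p | q) & q) = ~i = i
~((p | q) & q) & p = i & i = i
They differ because Łukasiewicz three-valued logic Ł3 and Bochvar's internal three-valued logic treat i differently under the binary connectives.

F; i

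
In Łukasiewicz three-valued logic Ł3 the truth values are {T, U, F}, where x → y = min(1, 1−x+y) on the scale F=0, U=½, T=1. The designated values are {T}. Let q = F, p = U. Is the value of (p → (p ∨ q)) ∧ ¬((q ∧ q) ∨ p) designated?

p ∨ q = U ∨ F = U
p → (p ∨ q) = U → U = T
q ∧ q = F ∧ F = F
(q ∧ q) ∨ p = F ∨ U = U
¬((q ∧ q) ∨ p) = ¬U = U
(p → (p ∨ q)) ∧ ¬((q ∧ q) ∨ p) = T ∧ U = U
U ∉ {T}.

No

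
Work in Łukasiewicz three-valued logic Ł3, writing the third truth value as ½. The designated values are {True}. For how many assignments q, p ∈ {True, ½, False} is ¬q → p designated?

6

Of the 9 assignments, 6 give a value in {True}.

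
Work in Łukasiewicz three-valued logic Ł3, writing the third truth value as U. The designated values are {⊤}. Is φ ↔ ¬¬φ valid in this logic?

Yes

Every assignment of φ over {⊤, U, ⊥} gives a value in {⊤}.
In particular, with φ=U: φ ↔ ¬¬φ = ⊤.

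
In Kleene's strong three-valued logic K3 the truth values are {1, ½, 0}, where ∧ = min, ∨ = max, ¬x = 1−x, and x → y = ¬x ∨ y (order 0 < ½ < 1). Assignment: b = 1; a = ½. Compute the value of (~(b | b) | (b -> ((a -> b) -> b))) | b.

b | b = 1 | 1 = 1
~(b | b) = ~1 = 0
a -> b = ½ -> 1 = 1  [~½ | 1]
(a -> b) -> b = 1 -> 1 = 1
b -> ((a -> b) -> b) = 1 -> 1 = 1
~(b | b) | (b -> ((a -> b) -> b)) = 0 | 1 = 1
(~(b | b) | (b -> ((a -> b) -> b))) | b = 1 | 1 = 1

1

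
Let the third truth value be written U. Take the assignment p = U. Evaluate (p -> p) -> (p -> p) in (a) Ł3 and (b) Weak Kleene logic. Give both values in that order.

1; U

In Ł3: p -> p = U -> U = 1  [min(1, 1−½+½)]
p -> p = U -> U = 1
(p -> p) -> (p -> p) = 1 -> 1 = 1
In Weak Kleene logic: p -> p = U -> U = U  [any arg is the third value ⇒ result is the third value]
p -> p = U -> U = U
(p -> p) -> (p -> p) = U -> U = U
They differ because Ł3 and Weak Kleene logic treat U differently under the binary connectives.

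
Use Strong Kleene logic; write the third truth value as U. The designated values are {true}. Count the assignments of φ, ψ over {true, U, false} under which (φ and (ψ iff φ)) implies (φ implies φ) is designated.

6

Of the 9 assignments, 6 give a value in {true}.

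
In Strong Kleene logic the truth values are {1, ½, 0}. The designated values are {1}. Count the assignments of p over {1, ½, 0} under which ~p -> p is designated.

p=1: 1 ✓
p=½: ½ ·
p=0: 0 ·

1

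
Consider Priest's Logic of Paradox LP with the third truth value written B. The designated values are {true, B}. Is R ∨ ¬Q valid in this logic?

No

Countermodel: R=false, Q=true gives false, which is not designated.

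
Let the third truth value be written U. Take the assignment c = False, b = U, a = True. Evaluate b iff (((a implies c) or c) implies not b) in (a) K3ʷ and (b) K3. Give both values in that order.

In K3ʷ: a implies c = True implies False = False
(a implies c) or c = False or False = False
not b = not U = U
((a implies c) or c) implies not b = False implies U = U
b iff (((a implies c) or c) implies not b) = U iff U = U
In K3: a implies c = True implies False = False
(a implies c) or c = False or False = False
not b = not U = U
((a implies c) or c) implies not b = False implies U = True  [not False or U]
b iff (((a implies c) or c) implies not b) = U iff True = U

U; U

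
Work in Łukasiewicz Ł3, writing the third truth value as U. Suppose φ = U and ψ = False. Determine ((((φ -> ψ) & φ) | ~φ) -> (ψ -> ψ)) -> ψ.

False

φ -> ψ = U -> False = U  [min(1, 1−½+0)]
(φ -> ψ) & φ = U & U = U
~φ = ~U = U
((φ -> ψ) & φ) | ~φ = U | U = U
ψ -> ψ = False -> False = True
(((φ -> ψ) & φ) | ~φ) -> (ψ -> ψ) = U -> True = True
((((φ -> ψ) & φ) | ~φ) -> (ψ -> ψ)) -> ψ = True -> False = False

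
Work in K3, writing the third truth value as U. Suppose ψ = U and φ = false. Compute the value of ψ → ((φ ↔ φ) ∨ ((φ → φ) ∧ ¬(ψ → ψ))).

φ ↔ φ = false ↔ false = true
φ → φ = false → false = true
ψ → ψ = U → U = U  [¬U ∨ U]
¬(ψ → ψ) = ¬U = U
(φ → φ) ∧ ¬(ψ → ψ) = true ∧ U = U
(φ ↔ φ) ∨ ((φ → φ) ∧ ¬(ψ → ψ)) = true ∨ U = true
ψ → ((φ ↔ φ) ∨ ((φ → φ) ∧ ¬(ψ → ψ))) = U → true = true

true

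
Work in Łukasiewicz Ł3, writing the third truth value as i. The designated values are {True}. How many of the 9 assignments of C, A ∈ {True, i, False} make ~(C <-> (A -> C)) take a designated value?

Designated under: (C=False, A=False).

1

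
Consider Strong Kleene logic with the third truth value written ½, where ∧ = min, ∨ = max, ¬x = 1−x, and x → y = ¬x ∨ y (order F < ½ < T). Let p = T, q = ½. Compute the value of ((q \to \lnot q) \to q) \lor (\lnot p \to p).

T

\lnot q = \lnot ½ = ½
q \to \lnot q = ½ \to ½ = ½  [\lnot ½ \lor ½]
(q \to \lnot q) \to q = ½ \to ½ = ½
\lnot p = \lnot T = F
\lnot p \to p = F \to T = T
((q \to \lnot q) \to q) \lor (\lnot p \to p) = ½ \lor T = T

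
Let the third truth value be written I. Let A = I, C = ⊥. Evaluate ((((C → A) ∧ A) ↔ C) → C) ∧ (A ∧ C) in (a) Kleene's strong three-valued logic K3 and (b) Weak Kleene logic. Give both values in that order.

In Kleene's strong three-valued logic K3: C → A = ⊥ → I = ⊤
(C → A) ∧ A = ⊤ ∧ I = I
((C → A) ∧ A) ↔ C = I ↔ ⊥ = I
(((C → A) ∧ A) ↔ C) → C = I → ⊥ = I
A ∧ C = I ∧ ⊥ = ⊥
((((C → A) ∧ A) ↔ C) → C) ∧ (A ∧ C) = I ∧ ⊥ = ⊥
In Weak Kleene logic: C → A = ⊥ → I = I
(C → A) ∧ A = I ∧ I = I
((C → A) ∧ A) ↔ C = I ↔ ⊥ = I
(((C → A) ∧ A) ↔ C) → C = I → ⊥ = I
A ∧ C = I ∧ ⊥ = I
((((C → A) ∧ A) ↔ C) → C) ∧ (A ∧ C) = I ∧ I = I
They differ because Kleene's strong three-valued logic K3 and Weak Kleene logic treat I differently under the binary connectives.

⊥; I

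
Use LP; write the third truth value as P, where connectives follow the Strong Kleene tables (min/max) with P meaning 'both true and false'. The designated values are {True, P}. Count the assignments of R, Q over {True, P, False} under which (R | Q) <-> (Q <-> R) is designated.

Of the 9 assignments, 6 give a value in {True, P}.

6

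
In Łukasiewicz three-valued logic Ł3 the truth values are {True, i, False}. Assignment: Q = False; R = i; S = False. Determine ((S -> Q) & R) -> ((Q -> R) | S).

True

S -> Q = False -> False = True
(S -> Q) & R = True & i = i
Q -> R = False -> i = True  [min(1, 1−0+½)]
(Q -> R) | S = True | False = True
((S -> Q) & R) -> ((Q -> R) | S) = i -> True = True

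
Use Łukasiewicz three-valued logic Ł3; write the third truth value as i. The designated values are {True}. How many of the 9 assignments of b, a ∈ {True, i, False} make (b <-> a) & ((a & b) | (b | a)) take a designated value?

1

Designated under: (b=True, a=True).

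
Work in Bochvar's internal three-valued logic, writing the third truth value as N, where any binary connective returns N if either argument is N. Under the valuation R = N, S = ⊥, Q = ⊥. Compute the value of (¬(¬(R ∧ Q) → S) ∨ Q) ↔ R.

N

R ∧ Q = N ∧ ⊥ = N
¬(R ∧ Q) = ¬N = N
¬(R ∧ Q) → S = N → ⊥ = N
¬(¬(R ∧ Q) → S) = ¬N = N
¬(¬(R ∧ Q) → S) ∨ Q = N ∨ ⊥ = N
(¬(¬(R ∧ Q) → S) ∨ Q) ↔ R = N ↔ N = N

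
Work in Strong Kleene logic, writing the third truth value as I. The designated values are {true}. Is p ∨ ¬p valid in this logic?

Countermodel: p=I gives I, which is not designated.

No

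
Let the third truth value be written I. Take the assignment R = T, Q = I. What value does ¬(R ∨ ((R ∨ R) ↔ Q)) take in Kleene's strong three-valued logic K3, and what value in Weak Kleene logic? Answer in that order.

In Kleene's strong three-valued logic K3: R ∨ R = T ∨ T = T
(R ∨ R) ↔ Q = T ↔ I = I
R ∨ ((R ∨ R) ↔ Q) = T ∨ I = T
¬(R ∨ ((R ∨ R) ↔ Q)) = ¬T = F
In Weak Kleene logic: R ∨ R = T ∨ T = T
(R ∨ R) ↔ Q = T ↔ I = I
R ∨ ((R ∨ R) ↔ Q) = T ∨ I = I
¬(R ∨ ((R ∨ R) ↔ Q)) = ¬I = I
They differ because Kleene's strong three-valued logic K3 and Weak Kleene logic treat I differently under the binary connectives.

F; I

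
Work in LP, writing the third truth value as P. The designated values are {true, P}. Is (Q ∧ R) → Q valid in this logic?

Yes

Every assignment of Q, R over {true, P, false} gives a value in {true, P}.
In particular, with Q=P, R=P: (Q ∧ R) → Q = P.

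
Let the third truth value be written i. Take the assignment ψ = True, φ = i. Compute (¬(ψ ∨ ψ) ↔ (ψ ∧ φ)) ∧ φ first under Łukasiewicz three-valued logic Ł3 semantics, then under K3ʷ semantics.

i; i

In Łukasiewicz three-valued logic Ł3: ψ ∨ ψ = True ∨ True = True
¬(ψ ∨ ψ) = ¬True = False
ψ ∧ φ = True ∧ i = i
¬(ψ ∨ ψ) ↔ (ψ ∧ φ) = False ↔ i = i  [1 − |0−½|]
(¬(ψ ∨ ψ) ↔ (ψ ∧ φ)) ∧ φ = i ∧ i = i
In K3ʷ: ψ ∨ ψ = True ∨ True = True
¬(ψ ∨ ψ) = ¬True = False
ψ ∧ φ = True ∧ i = i
¬(ψ ∨ ψ) ↔ (ψ ∧ φ) = False ↔ i = i
(¬(ψ ∨ ψ) ↔ (ψ ∧ φ)) ∧ φ = i ∧ i = i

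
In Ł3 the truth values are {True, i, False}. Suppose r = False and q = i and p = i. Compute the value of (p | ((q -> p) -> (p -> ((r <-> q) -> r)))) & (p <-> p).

q -> p = i -> i = True  [min(1, 1−½+½)]
r <-> q = False <-> i = i
(r <-> q) -> r = i -> False = i
p -> ((r <-> q) -> r) = i -> i = True
(q -> p) -> (p -> ((r <-> q) -> r)) = True -> True = True
p | ((q -> p) -> (p -> ((r <-> q) -> r))) = i | True = True
p <-> p = i <-> i = True
(p | ((q -> p) -> (p -> ((r <-> q) -> r)))) & (p <-> p) = True & True = True

True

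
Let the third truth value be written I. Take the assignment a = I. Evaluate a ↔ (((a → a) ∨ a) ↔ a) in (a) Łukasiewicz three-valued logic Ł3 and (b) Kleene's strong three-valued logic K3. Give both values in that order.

In Łukasiewicz three-valued logic Ł3: a → a = I → I = True  [min(1, 1−½+½)]
(a → a) ∨ a = True ∨ I = True
((a → a) ∨ a) ↔ a = True ↔ I = I
a ↔ (((a → a) ∨ a) ↔ a) = I ↔ I = True
In Kleene's strong three-valued logic K3: a → a = I → I = I  [¬I ∨ I]
(a → a) ∨ a = I ∨ I = I
((a → a) ∨ a) ↔ a = I ↔ I = I
a ↔ (((a → a) ∨ a) ↔ a) = I ↔ I = I
They differ because Łukasiewicz three-valued logic Ł3 and Kleene's strong three-valued logic K3 treat I differently under implication.

True; I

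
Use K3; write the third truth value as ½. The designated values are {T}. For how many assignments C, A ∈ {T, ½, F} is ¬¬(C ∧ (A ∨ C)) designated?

3

Designated under: (C=T, A=T); (C=T, A=½); (C=T, A=F).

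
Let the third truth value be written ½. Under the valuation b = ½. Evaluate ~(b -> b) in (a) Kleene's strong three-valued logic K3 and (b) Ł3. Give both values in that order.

In Kleene's strong three-valued logic K3: b -> b = ½ -> ½ = ½  [~½ | ½]
~(b -> b) = ~½ = ½
In Ł3: b -> b = ½ -> ½ = ⊤  [min(1, 1−½+½)]
~(b -> b) = ~⊤ = ⊥
They differ because Kleene's strong three-valued logic K3 and Ł3 treat ½ differently under implication.

½; ⊥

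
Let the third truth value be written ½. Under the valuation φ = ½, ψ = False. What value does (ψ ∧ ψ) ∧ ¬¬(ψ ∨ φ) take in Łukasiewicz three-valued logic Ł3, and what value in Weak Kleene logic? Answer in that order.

False; ½

In Łukasiewicz three-valued logic Ł3: ψ ∧ ψ = False ∧ False = False
ψ ∨ φ = False ∨ ½ = ½
¬(ψ ∨ φ) = ¬½ = ½
¬¬(ψ ∨ φ) = ¬½ = ½
(ψ ∧ ψ) ∧ ¬¬(ψ ∨ φ) = False ∧ ½ = False
In Weak Kleene logic: ψ ∧ ψ = False ∧ False = False
ψ ∨ φ = False ∨ ½ = ½
¬(ψ ∨ φ) = ¬½ = ½
¬¬(ψ ∨ φ) = ¬½ = ½
(ψ ∧ ψ) ∧ ¬¬(ψ ∨ φ) = False ∧ ½ = ½
They differ because Łukasiewicz three-valued logic Ł3 and Weak Kleene logic treat ½ differently under the binary connectives.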